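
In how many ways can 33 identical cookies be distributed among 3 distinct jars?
C(33+3-1, 3-1) = C(35, 2) = 595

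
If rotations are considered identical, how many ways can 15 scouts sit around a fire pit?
Circular: fix one position, arrange the rest. (15-1)! = 87178291200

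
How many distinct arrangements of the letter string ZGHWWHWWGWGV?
12! / (5! × 1! × 3! × 2! × 1!) = 332640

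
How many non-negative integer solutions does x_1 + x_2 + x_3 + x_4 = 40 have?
C(40+4-1, 4-1) = C(43, 3) = 12341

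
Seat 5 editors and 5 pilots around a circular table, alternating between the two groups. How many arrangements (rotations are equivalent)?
Fix one of the editors: (5-1)! ways for the remaining editors, × 5! ways for the pilots = 24 × 120 = 2880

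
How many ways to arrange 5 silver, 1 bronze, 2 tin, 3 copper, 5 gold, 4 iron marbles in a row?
20! / (5! × 1! × 2! × 3! × 5! × 4!) = 586637251200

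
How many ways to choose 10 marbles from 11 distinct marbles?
C(11,10) = 11!/(10!×1!) = 11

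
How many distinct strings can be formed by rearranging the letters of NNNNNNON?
8! / (7! × 1!) = 8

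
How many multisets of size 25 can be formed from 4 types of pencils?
C(25+4-1, 4-1) = C(28, 3) = 3276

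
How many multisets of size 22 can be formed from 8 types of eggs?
C(22+8-1, 8-1) = C(29, 7) = 1560780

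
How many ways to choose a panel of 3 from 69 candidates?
C(69,3) = 69!/(3!×66!) = 52394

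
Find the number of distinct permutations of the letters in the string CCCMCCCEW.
9! / (1! × 1! × 1! × 6!) = 504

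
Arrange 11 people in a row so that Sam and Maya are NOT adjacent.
Total - adjacent = 11! - (11-1)!×2 = 39916800 - 7257600 = 32659200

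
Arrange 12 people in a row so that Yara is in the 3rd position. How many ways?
Fix one position: (12-1)! = 39916800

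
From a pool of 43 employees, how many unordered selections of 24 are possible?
C(43,24) = 43!/(24!×19!) = 800472431850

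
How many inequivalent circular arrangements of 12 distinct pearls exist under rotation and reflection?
(12-1)!/2 = 39916800/2 = 19958400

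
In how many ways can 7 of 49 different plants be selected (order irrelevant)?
C(49,7) = 49!/(7!×42!) = 85900584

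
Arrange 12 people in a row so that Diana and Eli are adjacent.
Treat as block: (12-1)! × 2! = 39916800 × 2 = 79833600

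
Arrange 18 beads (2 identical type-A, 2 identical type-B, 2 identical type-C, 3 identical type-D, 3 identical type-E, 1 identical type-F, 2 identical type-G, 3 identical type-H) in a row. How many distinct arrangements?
18! / (2! × 2! × 2! × 3! × 3! × 1! × 2! × 3!) = 1852538688000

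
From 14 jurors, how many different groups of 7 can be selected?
C(14,7) = 14!/(7!×7!) = 3432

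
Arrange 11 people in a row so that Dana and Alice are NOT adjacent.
Total - adjacent = 11! - (11-1)!×2 = 39916800 - 7257600 = 32659200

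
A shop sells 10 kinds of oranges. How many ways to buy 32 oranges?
C(32+10-1, 10-1) = C(41, 9) = 350343565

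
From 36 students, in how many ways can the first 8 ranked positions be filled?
P(36,8) = 36!/(36-8)! = 1220096908800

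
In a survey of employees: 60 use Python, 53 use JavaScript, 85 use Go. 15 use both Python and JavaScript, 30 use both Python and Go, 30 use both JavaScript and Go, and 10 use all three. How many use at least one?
|A∪B∪C| = 60+53+85-15-30-30+10 = 133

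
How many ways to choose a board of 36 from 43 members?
C(43,36) = 43!/(36!×7!) = 32224114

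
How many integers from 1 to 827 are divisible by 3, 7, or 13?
⌊827/3⌋+⌊827/7⌋+⌊827/13⌋ - ⌊827/21⌋-⌊827/39⌋-⌊827/91⌋ + ⌊827/273⌋ = 275+118+63 - 39-21-9 + 3 = 390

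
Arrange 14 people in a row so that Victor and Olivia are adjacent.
Treat as block: (14-1)! × 2! = 6227020800 × 2 = 12454041600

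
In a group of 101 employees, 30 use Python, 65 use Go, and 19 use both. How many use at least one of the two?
|A∪B| = |A| + |B| - |A∩B| = 30 + 65 - 19 = 76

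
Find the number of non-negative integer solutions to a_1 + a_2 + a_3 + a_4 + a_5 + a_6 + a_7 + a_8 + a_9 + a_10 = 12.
C(12+10-1, 10-1) = C(21, 9) = 293930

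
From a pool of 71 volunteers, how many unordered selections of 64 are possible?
C(71,64) = 71!/(64!×7!) = 1329890705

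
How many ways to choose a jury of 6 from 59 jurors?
C(59,6) = 59!/(6!×53!) = 45057474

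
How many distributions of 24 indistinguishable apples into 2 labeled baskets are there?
C(24+2-1, 2-1) = C(25, 1) = 25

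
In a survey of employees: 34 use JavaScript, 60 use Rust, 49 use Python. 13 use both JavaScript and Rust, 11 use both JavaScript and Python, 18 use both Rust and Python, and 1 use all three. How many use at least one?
|A∪B∪C| = 34+60+49-13-11-18+1 = 102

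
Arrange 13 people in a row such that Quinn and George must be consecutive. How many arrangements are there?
Treat the 2 as one block: (13-2+1)! × 2! = 479001600 × 2 = 958003200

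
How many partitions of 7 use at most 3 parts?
By conjugation, equals partitions of 7 into parts ≤ 3. Let r_j(i) = number of partitions of i into parts ≤ j, for i = 0..7. r_1(i) = 1 for all i; r_j(i) = r_{j-1}(i) + r_j(i-j). Rows j = 2..3: ≤2: 1 1 2 2 3 3 4 4; ≤3: 1 1 2 3 4 5 7 8. r_3(7) = 8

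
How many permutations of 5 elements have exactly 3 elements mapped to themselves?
Choose the 3 fixed points C(5,3) = 10, derange the rest: !2 = Σ_{j=0}^{2} (-1)^j·2!/j! = 2 - 2 + 1 = 1. Product = 10 × 1 = 10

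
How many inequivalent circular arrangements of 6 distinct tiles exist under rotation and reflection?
(6-1)!/2 = 120/2 = 60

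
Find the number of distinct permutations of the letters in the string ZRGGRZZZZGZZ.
12! / (3! × 7! × 2!) = 7920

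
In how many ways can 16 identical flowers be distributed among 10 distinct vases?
C(16+10-1, 10-1) = C(25, 9) = 2042975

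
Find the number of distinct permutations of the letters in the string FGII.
4! / (1! × 1! × 2!) = 12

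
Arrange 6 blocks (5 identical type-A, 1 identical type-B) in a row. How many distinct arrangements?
6! / (5! × 1!) = 6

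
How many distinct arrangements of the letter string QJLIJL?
6! / (1! × 2! × 2! × 1!) = 180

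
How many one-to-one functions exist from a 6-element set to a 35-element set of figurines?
P(35,6) = 35!/(35-6)! = 1168675200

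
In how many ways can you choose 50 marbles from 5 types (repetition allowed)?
C(50+5-1, 5-1) = C(54, 4) = 316251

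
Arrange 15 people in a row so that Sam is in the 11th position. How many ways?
Fix one position: (15-1)! = 87178291200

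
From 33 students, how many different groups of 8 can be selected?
C(33,8) = 33!/(8!×25!) = 13884156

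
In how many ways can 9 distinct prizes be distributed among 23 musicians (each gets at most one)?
P(23,9) = 23!/(23-9)! = 296541907200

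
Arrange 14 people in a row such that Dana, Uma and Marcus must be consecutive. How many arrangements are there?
Treat the 3 as one block: (14-3+1)! × 3! = 479001600 × 6 = 2874009600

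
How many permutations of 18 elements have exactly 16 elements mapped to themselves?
Choose the 16 fixed points C(18,16) = 153, derange the rest: !2 = Σ_{j=0}^{2} (-1)^j·2!/j! = 2 - 2 + 1 = 1. Product = 153 × 1 = 153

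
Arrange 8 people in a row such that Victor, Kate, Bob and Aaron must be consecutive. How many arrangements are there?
Treat the 4 as one block: (8-4+1)! × 4! = 120 × 24 = 2880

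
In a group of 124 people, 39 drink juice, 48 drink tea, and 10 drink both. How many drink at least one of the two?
|A∪B| = |A| + |B| - |A∩B| = 39 + 48 - 10 = 77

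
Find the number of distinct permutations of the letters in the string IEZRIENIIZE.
11! / (4! × 1! × 1! × 3! × 2!) = 138600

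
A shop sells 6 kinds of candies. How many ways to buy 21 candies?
C(21+6-1, 6-1) = C(26, 5) = 65780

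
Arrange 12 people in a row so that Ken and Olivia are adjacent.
Treat as block: (12-1)! × 2! = 39916800 × 2 = 79833600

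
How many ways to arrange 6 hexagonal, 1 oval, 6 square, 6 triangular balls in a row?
19! / (6! × 1! × 6! × 6!) = 325909584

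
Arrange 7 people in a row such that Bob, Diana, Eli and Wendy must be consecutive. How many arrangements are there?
Treat the 4 as one block: (7-4+1)! × 4! = 24 × 24 = 576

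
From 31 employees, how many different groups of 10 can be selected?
C(31,10) = 31!/(10!×21!) = 44352165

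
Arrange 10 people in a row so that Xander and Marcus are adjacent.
Treat as block: (10-1)! × 2! = 362880 × 2 = 725760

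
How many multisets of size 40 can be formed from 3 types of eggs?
C(40+3-1, 3-1) = C(42, 2) = 861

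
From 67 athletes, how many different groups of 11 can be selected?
C(67,11) = 67!/(11!×56!) = 1285063345176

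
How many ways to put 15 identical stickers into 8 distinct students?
C(15+8-1, 8-1) = C(22, 7) = 170544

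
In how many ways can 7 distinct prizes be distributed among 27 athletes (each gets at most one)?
P(27,7) = 27!/(27-7)! = 4475671200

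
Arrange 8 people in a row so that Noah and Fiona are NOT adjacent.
Total - adjacent = 8! - (8-1)!×2 = 40320 - 10080 = 30240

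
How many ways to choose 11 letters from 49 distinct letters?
C(49,11) = 49!/(11!×38!) = 29135916264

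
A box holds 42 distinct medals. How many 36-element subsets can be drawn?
C(42,36) = 42!/(36!×6!) = 5245786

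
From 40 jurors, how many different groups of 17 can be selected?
C(40,17) = 40!/(17!×23!) = 88732378800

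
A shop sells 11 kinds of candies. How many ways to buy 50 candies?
C(50+11-1, 11-1) = C(60, 10) = 75394027566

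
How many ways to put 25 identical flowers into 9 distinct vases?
C(25+9-1, 9-1) = C(33, 8) = 13884156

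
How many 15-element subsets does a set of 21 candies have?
C(21,15) = 21!/(15!×6!) = 54264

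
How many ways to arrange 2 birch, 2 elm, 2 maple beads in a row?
6! / (2! × 2! × 2!) = 90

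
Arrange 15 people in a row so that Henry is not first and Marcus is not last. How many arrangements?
By inclusion-exclusion: 15! - 2×(15-1)! + (15-2)! = 1307674368000 - 174356582400 + 6227020800 = 1139544806400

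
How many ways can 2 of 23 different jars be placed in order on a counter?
P(23,2) = 23!/(23-2)! = 506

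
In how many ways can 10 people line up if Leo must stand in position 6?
Fix one position: (10-1)! = 362880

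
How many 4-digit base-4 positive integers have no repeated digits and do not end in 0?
Last digit: 3 nonzero choices. First digit: 2 (nonzero, ≠last). Middle 2: P(2,2) = 2. Total = 12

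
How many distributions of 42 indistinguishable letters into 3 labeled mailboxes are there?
C(42+3-1, 3-1) = C(44, 2) = 946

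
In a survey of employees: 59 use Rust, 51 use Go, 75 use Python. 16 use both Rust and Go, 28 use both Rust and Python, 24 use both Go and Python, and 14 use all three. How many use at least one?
|A∪B∪C| = 59+51+75-16-28-24+14 = 131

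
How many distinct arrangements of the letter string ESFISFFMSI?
10! / (2! × 1! × 1! × 3! × 3!) = 50400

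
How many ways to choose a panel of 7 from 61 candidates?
C(61,7) = 61!/(7!×54!) = 436270780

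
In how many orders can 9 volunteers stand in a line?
9! = 362880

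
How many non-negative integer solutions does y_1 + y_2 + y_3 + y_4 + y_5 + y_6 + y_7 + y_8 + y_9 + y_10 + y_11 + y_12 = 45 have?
C(45+12-1, 12-1) = C(56, 11) = 148902215280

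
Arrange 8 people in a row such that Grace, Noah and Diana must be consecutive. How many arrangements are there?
Treat the 3 as one block: (8-3+1)! × 3! = 720 × 6 = 4320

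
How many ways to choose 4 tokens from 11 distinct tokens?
C(11,4) = 11!/(4!×7!) = 330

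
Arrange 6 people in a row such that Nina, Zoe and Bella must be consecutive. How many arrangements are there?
Treat the 3 as one block: (6-3+1)! × 3! = 24 × 6 = 144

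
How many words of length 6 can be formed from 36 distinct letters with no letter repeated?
P(36,6) = 36!/(36-6)! = 1402410240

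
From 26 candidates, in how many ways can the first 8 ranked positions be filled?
P(26,8) = 26!/(26-8)! = 62990928000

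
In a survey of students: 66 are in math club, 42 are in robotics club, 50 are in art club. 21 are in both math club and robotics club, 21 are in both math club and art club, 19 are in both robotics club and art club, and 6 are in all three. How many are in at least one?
|A∪B∪C| = 66+42+50-21-21-19+6 = 103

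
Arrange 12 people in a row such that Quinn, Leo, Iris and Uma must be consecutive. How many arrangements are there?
Treat the 4 as one block: (12-4+1)! × 4! = 362880 × 24 = 8709120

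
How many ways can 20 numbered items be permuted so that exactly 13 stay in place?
Choose the 13 fixed points C(20,13) = 77520, derange the rest: !7 = Σ_{j=0}^{7} (-1)^j·7!/j! = 5040 - 5040 + 2520 - 840 + 210 - 42 + 7 - 1 = 1854. Product = 77520 × 1854 = 143722080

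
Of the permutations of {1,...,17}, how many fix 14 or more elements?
Exactly j fixed points: C(17,j)·!(17-j); sum over j ≥ 14 (derangement numbers via !m = (m-1)·(!(m-1) + !(m-2)): !0..!3 = 1, 0, 1, 2). Σ_{j=14}^{17} C(17,j)·!(17-j) = C(17,14)·!3 + C(17,15)·!2 + C(17,16)·!1 + C(17,17)·!0 = 680·2 + 136·1 + 17·0 + 1·1 = 1497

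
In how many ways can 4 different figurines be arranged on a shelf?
4! = 24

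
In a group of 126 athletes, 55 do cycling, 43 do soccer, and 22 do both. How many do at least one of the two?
|A∪B| = |A| + |B| - |A∩B| = 55 + 43 - 22 = 76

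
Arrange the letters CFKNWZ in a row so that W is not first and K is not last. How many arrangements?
By inclusion-exclusion: 6! - 2×(6-1)! + (6-2)! = 720 - 240 + 24 = 504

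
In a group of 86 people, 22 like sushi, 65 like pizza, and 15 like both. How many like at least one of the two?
|A∪B| = |A| + |B| - |A∩B| = 22 + 65 - 15 = 72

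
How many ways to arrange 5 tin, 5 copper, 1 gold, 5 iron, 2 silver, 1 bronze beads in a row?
19! / (5! × 5! × 1! × 5! × 2! × 1!) = 35198235072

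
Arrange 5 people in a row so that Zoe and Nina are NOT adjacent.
Total - adjacent = 5! - (5-1)!×2 = 120 - 48 = 72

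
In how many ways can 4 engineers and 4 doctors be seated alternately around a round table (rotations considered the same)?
Fix one of the engineers: (4-1)! ways for the remaining engineers, × 4! ways for the doctors = 6 × 24 = 144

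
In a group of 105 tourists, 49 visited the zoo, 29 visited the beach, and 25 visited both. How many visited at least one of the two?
|A∪B| = |A| + |B| - |A∩B| = 49 + 29 - 25 = 53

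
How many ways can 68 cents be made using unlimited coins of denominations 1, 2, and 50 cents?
Coefficient of x^68 in 1/(1-x^1) · 1/(1-x^2) · 1/(1-x^50). Case on j = number of 50-cent coins (j = 0..1); remainder r = 68 - 50j is made from {1,2} in ⌊r/2⌋+1 ways. r = 68, 18 → 35 + 10 = 45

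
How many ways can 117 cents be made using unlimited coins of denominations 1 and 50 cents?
Coefficient of x^117 in 1/(1-x^1) · 1/(1-x^50). Use j coins of 50 for j = 0..⌊117/50⌋ = 2, the rest in 1s: 2 + 1 = 3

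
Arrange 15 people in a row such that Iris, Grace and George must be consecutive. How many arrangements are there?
Treat the 3 as one block: (15-3+1)! × 3! = 6227020800 × 6 = 37362124800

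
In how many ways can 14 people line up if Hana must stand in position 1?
Fix one position: (14-1)! = 6227020800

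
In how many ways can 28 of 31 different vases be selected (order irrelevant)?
C(31,28) = 31!/(28!×3!) = 4495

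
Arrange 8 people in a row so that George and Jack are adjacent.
Treat as block: (8-1)! × 2! = 5040 × 2 = 10080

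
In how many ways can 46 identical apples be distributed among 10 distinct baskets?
C(46+10-1, 10-1) = C(55, 9) = 6358402050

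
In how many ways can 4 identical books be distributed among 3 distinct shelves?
C(4+3-1, 3-1) = C(6, 2) = 15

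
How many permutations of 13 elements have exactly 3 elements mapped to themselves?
Choose the 3 fixed points C(13,3) = 286, derange the rest: !10 = Σ_{j=0}^{10} (-1)^j·10!/j! = 3628800 - 3628800 + 1814400 - 604800 + 151200 - 30240 + 5040 - 720 + 90 - 10 + 1 = 1334961. Product = 286 × 1334961 = 381798846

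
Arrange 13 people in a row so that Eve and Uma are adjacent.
Treat as block: (13-1)! × 2! = 479001600 × 2 = 958003200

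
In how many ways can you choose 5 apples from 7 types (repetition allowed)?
C(5+7-1, 7-1) = C(11, 6) = 462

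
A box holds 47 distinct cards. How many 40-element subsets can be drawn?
C(47,40) = 47!/(40!×7!) = 62891499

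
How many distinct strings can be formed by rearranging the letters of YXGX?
4! / (2! × 1! × 1!) = 12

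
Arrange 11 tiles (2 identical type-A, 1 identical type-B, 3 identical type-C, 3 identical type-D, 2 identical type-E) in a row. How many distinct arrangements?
11! / (2! × 1! × 3! × 3! × 2!) = 277200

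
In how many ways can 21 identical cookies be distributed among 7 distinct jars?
C(21+7-1, 7-1) = C(27, 6) = 296010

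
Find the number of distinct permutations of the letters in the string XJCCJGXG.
8! / (2! × 2! × 2! × 2!) = 2520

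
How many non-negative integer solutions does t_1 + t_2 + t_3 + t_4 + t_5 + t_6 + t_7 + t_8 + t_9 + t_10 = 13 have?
C(13+10-1, 10-1) = C(22, 9) = 497420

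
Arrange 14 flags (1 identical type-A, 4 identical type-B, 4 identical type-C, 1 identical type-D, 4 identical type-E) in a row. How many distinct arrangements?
14! / (1! × 4! × 4! × 1! × 4!) = 6306300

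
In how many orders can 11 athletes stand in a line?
11! = 39916800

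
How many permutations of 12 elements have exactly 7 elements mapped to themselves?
Choose the 7 fixed points C(12,7) = 792, derange the rest: !5 = Σ_{j=0}^{5} (-1)^j·5!/j! = 120 - 120 + 60 - 20 + 5 - 1 = 44. Product = 792 × 44 = 34848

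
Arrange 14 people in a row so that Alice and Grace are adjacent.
Treat as block: (14-1)! × 2! = 6227020800 × 2 = 12454041600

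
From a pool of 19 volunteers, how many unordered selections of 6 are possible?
C(19,6) = 19!/(6!×13!) = 27132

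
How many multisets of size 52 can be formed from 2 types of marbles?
C(52+2-1, 2-1) = C(53, 1) = 53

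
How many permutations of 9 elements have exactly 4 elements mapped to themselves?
Choose the 4 fixed points C(9,4) = 126, derange the rest: !5 = Σ_{j=0}^{5} (-1)^j·5!/j! = 120 - 120 + 60 - 20 + 5 - 1 = 44. Product = 126 × 44 = 5544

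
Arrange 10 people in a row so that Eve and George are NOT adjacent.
Total - adjacent = 10! - (10-1)!×2 = 3628800 - 725760 = 2903040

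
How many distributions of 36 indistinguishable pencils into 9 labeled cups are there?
C(36+9-1, 9-1) = C(44, 8) = 177232627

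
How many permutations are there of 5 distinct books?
5! = 120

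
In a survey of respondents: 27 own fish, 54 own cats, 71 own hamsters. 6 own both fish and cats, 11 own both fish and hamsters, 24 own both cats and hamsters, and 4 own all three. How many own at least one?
|A∪B∪C| = 27+54+71-6-11-24+4 = 115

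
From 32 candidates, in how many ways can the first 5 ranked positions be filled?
P(32,5) = 32!/(32-5)! = 24165120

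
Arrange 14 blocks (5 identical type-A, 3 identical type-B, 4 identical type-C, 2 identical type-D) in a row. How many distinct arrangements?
14! / (5! × 3! × 4! × 2!) = 2522520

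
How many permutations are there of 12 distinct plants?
12! = 479001600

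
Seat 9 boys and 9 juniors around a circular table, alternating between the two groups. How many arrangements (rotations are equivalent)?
Fix one of the boys: (9-1)! ways for the remaining boys, × 9! ways for the juniors = 40320 × 362880 = 14631321600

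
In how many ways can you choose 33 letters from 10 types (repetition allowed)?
C(33+10-1, 10-1) = C(42, 9) = 445891810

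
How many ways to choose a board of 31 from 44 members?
C(44,31) = 44!/(31!×13!) = 51915526432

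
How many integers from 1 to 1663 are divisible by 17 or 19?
⌊1663/17⌋ + ⌊1663/19⌋ - ⌊1663/323⌋ = 97 + 87 - 5 = 179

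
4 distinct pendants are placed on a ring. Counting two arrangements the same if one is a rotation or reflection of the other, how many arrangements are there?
(4-1)!/2 = 6/2 = 3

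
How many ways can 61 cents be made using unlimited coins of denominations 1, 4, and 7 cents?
Coefficient of x^61 in 1/(1-x^1) · 1/(1-x^4) · 1/(1-x^7). Case on j = number of 7-cent coins (j = 0..8); remainder r = 61 - 7j is made from {1,4} in ⌊r/4⌋+1 ways. r = 61, 54, 47, 40, 33, 26, 19, 12, 5 → 16 + 14 + 12 + 11 + 9 + 7 + 5 + 4 + 2 = 80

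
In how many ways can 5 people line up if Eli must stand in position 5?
Fix one position: (5-1)! = 24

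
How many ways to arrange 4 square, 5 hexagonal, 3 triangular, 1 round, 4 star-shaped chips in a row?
17! / (4! × 5! × 3! × 1! × 4!) = 857656800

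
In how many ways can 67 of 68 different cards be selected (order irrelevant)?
C(68,67) = 68!/(67!×1!) = 68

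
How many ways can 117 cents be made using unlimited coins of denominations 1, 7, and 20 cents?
Coefficient of x^117 in 1/(1-x^1) · 1/(1-x^7) · 1/(1-x^20). Case on j = number of 20-cent coins (j = 0..5); remainder r = 117 - 20j is made from {1,7} in ⌊r/7⌋+1 ways. r = 117, 97, 77, 57, 37, 17 → 17 + 14 + 12 + 9 + 6 + 3 = 61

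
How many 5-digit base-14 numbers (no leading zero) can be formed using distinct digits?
First digit: 13 choices (nonzero). Then descending: 13 × 13 × 12 × 11 × 10 = 223080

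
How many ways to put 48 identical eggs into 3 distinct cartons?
C(48+3-1, 3-1) = C(50, 2) = 1225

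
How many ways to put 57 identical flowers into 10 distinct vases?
C(57+10-1, 10-1) = C(66, 9) = 37014131440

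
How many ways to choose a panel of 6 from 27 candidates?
C(27,6) = 27!/(6!×21!) = 296010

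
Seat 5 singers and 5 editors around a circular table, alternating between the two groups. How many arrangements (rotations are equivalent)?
Fix one of the singers: (5-1)! ways for the remaining singers, × 5! ways for the editors = 24 × 120 = 2880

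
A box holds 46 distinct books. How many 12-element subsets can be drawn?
C(46,12) = 46!/(12!×34!) = 38910617655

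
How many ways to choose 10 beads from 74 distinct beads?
C(74,10) = 74!/(10!×64!) = 718406958841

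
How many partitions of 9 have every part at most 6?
Let r_j(i) = number of partitions of i into parts ≤ j, for i = 0..9. r_1(i) = 1 for all i; r_j(i) = r_{j-1}(i) + r_j(i-j). Rows j = 2..6: ≤2: 1 1 2 2 3 3 4 4 5 5; ≤3: 1 1 2 3 4 5 7 8 10 12; ≤4: 1 1 2 3 5 6 9 11 15 18; ≤5: 1 1 2 3 5 7 10 13 18 23; ≤6: 1 1 2 3 5 7 11 14 20 26. r_6(9) = 26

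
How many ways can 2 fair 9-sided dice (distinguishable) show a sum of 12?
Coefficient of x^12 in (x + x² + ... + x^9)^2. By inclusion-exclusion on dice exceeding 9: Σ_j (-1)^j C(2,j)·C(12-1-9j, 1) = C(2,0)·C(11,1) - C(2,1)·C(2,1) = 1·11 - 2·2 = 7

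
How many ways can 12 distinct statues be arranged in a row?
12! = 479001600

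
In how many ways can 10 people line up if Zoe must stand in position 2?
Fix one position: (10-1)! = 362880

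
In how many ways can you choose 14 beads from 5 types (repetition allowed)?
C(14+5-1, 5-1) = C(18, 4) = 3060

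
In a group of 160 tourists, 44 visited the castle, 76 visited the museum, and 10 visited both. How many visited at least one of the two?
|A∪B| = |A| + |B| - |A∩B| = 44 + 76 - 10 = 110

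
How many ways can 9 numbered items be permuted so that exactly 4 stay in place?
Choose the 4 fixed points C(9,4) = 126, derange the rest: !5 = Σ_{j=0}^{5} (-1)^j·5!/j! = 120 - 120 + 60 - 20 + 5 - 1 = 44. Product = 126 × 44 = 5544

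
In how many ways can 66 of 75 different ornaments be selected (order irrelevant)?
C(75,66) = 75!/(66!×9!) = 125595622175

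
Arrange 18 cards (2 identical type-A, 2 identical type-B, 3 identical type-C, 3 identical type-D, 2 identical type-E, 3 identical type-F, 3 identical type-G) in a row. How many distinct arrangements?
18! / (2! × 2! × 3! × 3! × 2! × 3! × 3!) = 617512896000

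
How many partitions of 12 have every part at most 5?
Let r_j(i) = number of partitions of i into parts ≤ j, for i = 0..12. r_1(i) = 1 for all i; r_j(i) = r_{j-1}(i) + r_j(i-j). Rows j = 2..5: ≤2: 1 1 2 2 3 3 4 4 5 5 6 6 7; ≤3: 1 1 2 3 4 5 7 8 10 12 14 16 19; ≤4: 1 1 2 3 5 6 9 11 15 18 23 27 34; ≤5: 1 1 2 3 5 7 10 13 18 23 30 37 47. r_5(12) = 47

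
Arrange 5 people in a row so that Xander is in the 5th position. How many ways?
Fix one position: (5-1)! = 24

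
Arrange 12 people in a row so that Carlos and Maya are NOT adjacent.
Total - adjacent = 12! - (12-1)!×2 = 479001600 - 79833600 = 399168000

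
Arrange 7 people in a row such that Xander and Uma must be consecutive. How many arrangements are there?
Treat the 2 as one block: (7-2+1)! × 2! = 720 × 2 = 1440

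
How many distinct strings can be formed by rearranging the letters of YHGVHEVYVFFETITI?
16! / (2! × 1! × 2! × 2! × 2! × 2! × 3! × 2!) = 54486432000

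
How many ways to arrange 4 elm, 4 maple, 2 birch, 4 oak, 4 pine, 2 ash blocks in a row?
20! / (4! × 4! × 2! × 4! × 4! × 2!) = 1833241410000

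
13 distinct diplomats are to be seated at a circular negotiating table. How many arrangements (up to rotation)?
Circular: fix one position, arrange the rest. (13-1)! = 479001600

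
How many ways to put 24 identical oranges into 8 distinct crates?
C(24+8-1, 8-1) = C(31, 7) = 2629575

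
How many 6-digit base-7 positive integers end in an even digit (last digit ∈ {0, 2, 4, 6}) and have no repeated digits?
Last∈{0,2,4,6}. Last=0: 720. Last nonzero: 3×5×P(5,4) = 1800. Total = 2520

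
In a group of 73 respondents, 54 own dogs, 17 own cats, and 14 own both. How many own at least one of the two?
|A∪B| = |A| + |B| - |A∩B| = 54 + 17 - 14 = 57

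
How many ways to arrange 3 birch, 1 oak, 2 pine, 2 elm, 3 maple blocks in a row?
11! / (3! × 1! × 2! × 2! × 3!) = 277200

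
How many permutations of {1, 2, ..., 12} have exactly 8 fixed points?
Choose the 8 fixed points C(12,8) = 495, derange the rest: !4 = Σ_{j=0}^{4} (-1)^j·4!/j! = 24 - 24 + 12 - 4 + 1 = 9. Product = 495 × 9 = 4455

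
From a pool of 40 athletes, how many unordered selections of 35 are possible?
C(40,35) = 40!/(35!×5!) = 658008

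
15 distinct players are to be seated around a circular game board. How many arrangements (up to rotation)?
Circular: fix one position, arrange the rest. (15-1)! = 87178291200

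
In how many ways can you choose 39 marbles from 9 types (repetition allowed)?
C(39+9-1, 9-1) = C(47, 8) = 314457495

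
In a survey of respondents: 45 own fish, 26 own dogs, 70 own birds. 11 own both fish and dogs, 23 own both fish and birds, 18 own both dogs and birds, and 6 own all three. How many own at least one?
|A∪B∪C| = 45+26+70-11-23-18+6 = 95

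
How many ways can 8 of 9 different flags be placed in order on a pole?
P(9,8) = 9!/(9-8)! = 362880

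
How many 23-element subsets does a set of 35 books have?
C(35,23) = 35!/(23!×12!) = 834451800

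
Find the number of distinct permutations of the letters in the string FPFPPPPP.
8! / (6! × 2!) = 28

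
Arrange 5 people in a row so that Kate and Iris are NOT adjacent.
Total - adjacent = 5! - (5-1)!×2 = 120 - 48 = 72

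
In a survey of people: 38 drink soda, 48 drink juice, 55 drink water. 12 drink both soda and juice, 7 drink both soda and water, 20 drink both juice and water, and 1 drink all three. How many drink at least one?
|A∪B∪C| = 38+48+55-12-7-20+1 = 103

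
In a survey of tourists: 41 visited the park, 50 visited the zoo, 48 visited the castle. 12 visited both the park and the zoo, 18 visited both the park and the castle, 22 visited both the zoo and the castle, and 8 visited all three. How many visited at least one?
|A∪B∪C| = 41+50+48-12-18-22+8 = 95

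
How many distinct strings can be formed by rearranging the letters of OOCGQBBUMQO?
11! / (2! × 2! × 1! × 3! × 1! × 1! × 1!) = 1663200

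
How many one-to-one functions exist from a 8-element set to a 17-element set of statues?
P(17,8) = 17!/(17-8)! = 980179200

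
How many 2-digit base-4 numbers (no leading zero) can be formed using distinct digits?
First digit: 3 choices (nonzero). Then descending: 3 × 3 = 9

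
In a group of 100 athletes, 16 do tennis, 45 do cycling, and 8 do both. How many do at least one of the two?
|A∪B| = |A| + |B| - |A∩B| = 16 + 45 - 8 = 53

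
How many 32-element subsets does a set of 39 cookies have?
C(39,32) = 39!/(32!×7!) = 15380937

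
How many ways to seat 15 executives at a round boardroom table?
Circular: fix one position, arrange the rest. (15-1)! = 87178291200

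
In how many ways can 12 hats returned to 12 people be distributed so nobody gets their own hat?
!12 = Σ_{j=0}^{12} (-1)^j·12!/j! = 479001600 - 479001600 + 239500800 - 79833600 + 19958400 - 3991680 + 665280 - 95040 + 11880 - 1320 + 132 - 12 + 1 = 176214841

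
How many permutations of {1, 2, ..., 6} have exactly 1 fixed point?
Choose the 1 fixed point C(6,1) = 6, derange the rest: !5 = Σ_{j=0}^{5} (-1)^j·5!/j! = 120 - 120 + 60 - 20 + 5 - 1 = 44. Product = 6 × 44 = 264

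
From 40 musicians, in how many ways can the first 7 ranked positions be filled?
P(40,7) = 40!/(40-7)! = 93963542400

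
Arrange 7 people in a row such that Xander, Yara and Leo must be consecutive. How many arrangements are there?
Treat the 3 as one block: (7-3+1)! × 3! = 120 × 6 = 720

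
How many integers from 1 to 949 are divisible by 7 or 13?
⌊949/7⌋ + ⌊949/13⌋ - ⌊949/91⌋ = 135 + 73 - 10 = 198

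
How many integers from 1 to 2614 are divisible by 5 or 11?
⌊2614/5⌋ + ⌊2614/11⌋ - ⌊2614/55⌋ = 522 + 237 - 47 = 712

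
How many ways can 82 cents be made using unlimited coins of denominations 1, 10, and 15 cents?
Coefficient of x^82 in 1/(1-x^1) · 1/(1-x^10) · 1/(1-x^15). Case on j = number of 15-cent coins (j = 0..5); remainder r = 82 - 15j is made from {1,10} in ⌊r/10⌋+1 ways. r = 82, 67, 52, 37, 22, 7 → 9 + 7 + 6 + 4 + 3 + 1 = 30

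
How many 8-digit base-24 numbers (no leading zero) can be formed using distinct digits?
First digit: 23 choices (nonzero). Then descending: 23 × 23 × 22 × 21 × 20 × 19 × 18 × 17 = 28418599440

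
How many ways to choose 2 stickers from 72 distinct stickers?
C(72,2) = 72!/(2!×70!) = 2556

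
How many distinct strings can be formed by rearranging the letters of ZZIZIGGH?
8! / (2! × 2! × 3! × 1!) = 1680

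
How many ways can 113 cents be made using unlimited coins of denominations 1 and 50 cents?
Coefficient of x^113 in 1/(1-x^1) · 1/(1-x^50). Use j coins of 50 for j = 0..⌊113/50⌋ = 2, the rest in 1s: 2 + 1 = 3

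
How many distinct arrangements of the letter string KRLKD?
5! / (1! × 1! × 1! × 2!) = 60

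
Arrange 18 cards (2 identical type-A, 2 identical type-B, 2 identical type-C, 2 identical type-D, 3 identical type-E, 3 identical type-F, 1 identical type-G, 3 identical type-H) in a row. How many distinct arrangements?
18! / (2! × 2! × 2! × 2! × 3! × 3! × 1! × 3!) = 1852538688000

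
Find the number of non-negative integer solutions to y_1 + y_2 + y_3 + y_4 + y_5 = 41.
C(41+5-1, 5-1) = C(45, 4) = 148995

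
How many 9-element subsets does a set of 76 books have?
C(76,9) = 76!/(9!×67!) = 142466675900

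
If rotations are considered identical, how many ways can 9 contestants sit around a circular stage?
Circular: fix one position, arrange the rest. (9-1)! = 40320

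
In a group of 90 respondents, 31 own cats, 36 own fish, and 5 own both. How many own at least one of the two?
|A∪B| = |A| + |B| - |A∩B| = 31 + 36 - 5 = 62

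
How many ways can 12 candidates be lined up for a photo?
12! = 479001600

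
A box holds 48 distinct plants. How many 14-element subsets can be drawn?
C(48,14) = 48!/(14!×34!) = 482320623240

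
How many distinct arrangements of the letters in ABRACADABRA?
11! / (5! × 2! × 2! × 1! × 1!) = 83160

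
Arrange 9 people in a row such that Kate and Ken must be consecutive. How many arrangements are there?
Treat the 2 as one block: (9-2+1)! × 2! = 40320 × 2 = 80640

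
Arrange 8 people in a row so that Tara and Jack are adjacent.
Treat as block: (8-1)! × 2! = 5040 × 2 = 10080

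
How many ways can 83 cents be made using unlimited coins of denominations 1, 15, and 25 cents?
Coefficient of x^83 in 1/(1-x^1) · 1/(1-x^15) · 1/(1-x^25). Case on j = number of 25-cent coins (j = 0..3); remainder r = 83 - 25j is made from {1,15} in ⌊r/15⌋+1 ways. r = 83, 58, 33, 8 → 6 + 4 + 3 + 1 = 14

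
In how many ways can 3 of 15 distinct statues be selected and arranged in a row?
P(15,3) = 15!/(15-3)! = 2730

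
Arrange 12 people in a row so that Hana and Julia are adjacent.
Treat as block: (12-1)! × 2! = 39916800 × 2 = 79833600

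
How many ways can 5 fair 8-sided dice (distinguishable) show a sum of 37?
Coefficient of x^37 in (x + x² + ... + x^8)^5. By inclusion-exclusion on dice exceeding 8: Σ_j (-1)^j C(5,j)·C(37-1-8j, 4) = C(5,0)·C(36,4) - C(5,1)·C(28,4) + C(5,2)·C(20,4) - C(5,3)·C(12,4) + C(5,4)·C(4,4) = 1·58905 - 5·20475 + 10·4845 - 10·495 + 5·1 = 35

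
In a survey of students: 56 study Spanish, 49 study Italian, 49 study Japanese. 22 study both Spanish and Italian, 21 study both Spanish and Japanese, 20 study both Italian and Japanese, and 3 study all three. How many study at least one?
|A∪B∪C| = 56+49+49-22-21-20+3 = 94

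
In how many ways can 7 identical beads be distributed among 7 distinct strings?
C(7+7-1, 7-1) = C(13, 6) = 1716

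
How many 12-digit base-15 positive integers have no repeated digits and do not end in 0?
Last digit: 14 nonzero choices. First digit: 13 (nonzero, ≠last). Middle 10: P(13,10) = 1037836800. Total = 188886297600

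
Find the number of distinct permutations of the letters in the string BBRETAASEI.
10! / (1! × 1! × 1! × 2! × 2! × 1! × 2!) = 453600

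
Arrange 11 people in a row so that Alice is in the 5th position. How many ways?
Fix one position: (11-1)! = 3628800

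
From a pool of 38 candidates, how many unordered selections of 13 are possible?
C(38,13) = 38!/(13!×25!) = 5414950296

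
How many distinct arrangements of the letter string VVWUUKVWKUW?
11! / (3! × 2! × 3! × 3!) = 92400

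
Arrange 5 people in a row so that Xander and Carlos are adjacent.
Treat as block: (5-1)! × 2! = 24 × 2 = 48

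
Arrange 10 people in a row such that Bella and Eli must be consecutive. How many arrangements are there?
Treat the 2 as one block: (10-2+1)! × 2! = 362880 × 2 = 725760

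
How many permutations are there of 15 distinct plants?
15! = 1307674368000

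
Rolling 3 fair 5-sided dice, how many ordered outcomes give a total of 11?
Coefficient of x^11 in (x + x² + ... + x^5)^3. By inclusion-exclusion on dice exceeding 5: Σ_j (-1)^j C(3,j)·C(11-1-5j, 2) = C(3,0)·C(10,2) - C(3,1)·C(5,2) = 1·45 - 3·10 = 15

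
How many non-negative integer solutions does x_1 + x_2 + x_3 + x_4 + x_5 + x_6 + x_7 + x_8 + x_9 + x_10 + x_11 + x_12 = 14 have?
C(14+12-1, 12-1) = C(25, 11) = 4457400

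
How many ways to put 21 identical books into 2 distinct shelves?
C(21+2-1, 2-1) = C(22, 1) = 22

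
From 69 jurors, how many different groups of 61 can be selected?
C(69,61) = 69!/(61!×8!) = 8361453672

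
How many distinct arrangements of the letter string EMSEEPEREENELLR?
15! / (7! × 1! × 1! × 2! × 1! × 2! × 1!) = 64864800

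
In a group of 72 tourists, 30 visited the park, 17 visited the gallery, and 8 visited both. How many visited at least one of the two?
|A∪B| = |A| + |B| - |A∩B| = 30 + 17 - 8 = 39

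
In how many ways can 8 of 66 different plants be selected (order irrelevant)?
C(66,8) = 66!/(8!×58!) = 5743572120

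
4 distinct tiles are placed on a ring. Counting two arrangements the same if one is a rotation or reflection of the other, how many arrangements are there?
(4-1)!/2 = 6/2 = 3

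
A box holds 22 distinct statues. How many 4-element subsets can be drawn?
C(22,4) = 22!/(4!×18!) = 7315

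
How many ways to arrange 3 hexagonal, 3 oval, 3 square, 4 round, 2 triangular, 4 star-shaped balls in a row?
19! / (3! × 3! × 3! × 4! × 2! × 4!) = 488864376000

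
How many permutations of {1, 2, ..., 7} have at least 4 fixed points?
Exactly j fixed points: C(7,j)·!(7-j); sum over j ≥ 4 (derangement numbers via !m = (m-1)·(!(m-1) + !(m-2)): !0..!3 = 1, 0, 1, 2). Σ_{j=4}^{7} C(7,j)·!(7-j) = C(7,4)·!3 + C(7,5)·!2 + C(7,6)·!1 + C(7,7)·!0 = 35·2 + 21·1 + 7·0 + 1·1 = 92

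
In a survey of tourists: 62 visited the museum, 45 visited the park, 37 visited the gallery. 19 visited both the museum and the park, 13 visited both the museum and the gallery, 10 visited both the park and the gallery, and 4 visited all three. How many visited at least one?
|A∪B∪C| = 62+45+37-19-13-10+4 = 106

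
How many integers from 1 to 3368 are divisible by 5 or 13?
⌊3368/5⌋ + ⌊3368/13⌋ - ⌊3368/65⌋ = 673 + 259 - 51 = 881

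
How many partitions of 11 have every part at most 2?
Let r_j(i) = number of partitions of i into parts ≤ j, for i = 0..11. r_1(i) = 1 for all i; r_j(i) = r_{j-1}(i) + r_j(i-j). Rows j = 2..2: ≤2: 1 1 2 2 3 3 4 4 5 5 6 6. r_2(11) = 6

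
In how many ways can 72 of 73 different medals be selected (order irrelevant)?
C(73,72) = 73!/(72!×1!) = 73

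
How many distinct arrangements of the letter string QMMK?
4! / (1! × 2! × 1!) = 12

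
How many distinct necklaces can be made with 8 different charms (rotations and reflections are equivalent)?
(8-1)!/2 = 5040/2 = 2520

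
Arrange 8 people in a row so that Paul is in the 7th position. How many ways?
Fix one position: (8-1)! = 5040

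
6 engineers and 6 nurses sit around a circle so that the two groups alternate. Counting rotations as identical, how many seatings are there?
Fix one of the engineers: (6-1)! ways for the remaining engineers, × 6! ways for the nurses = 120 × 720 = 86400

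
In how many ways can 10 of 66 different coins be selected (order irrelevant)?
C(66,10) = 66!/(10!×56!) = 210980549208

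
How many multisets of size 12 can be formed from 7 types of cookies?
C(12+7-1, 7-1) = C(18, 6) = 18564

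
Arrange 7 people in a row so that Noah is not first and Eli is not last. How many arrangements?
By inclusion-exclusion: 7! - 2×(7-1)! + (7-2)! = 5040 - 1440 + 120 = 3720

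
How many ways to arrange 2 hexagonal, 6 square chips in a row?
8! / (2! × 6!) = 28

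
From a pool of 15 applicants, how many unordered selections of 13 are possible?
C(15,13) = 15!/(13!×2!) = 105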